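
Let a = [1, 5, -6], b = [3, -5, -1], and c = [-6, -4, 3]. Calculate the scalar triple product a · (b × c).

b × c:
i: (-5)·3 - (-1)·(-4) = -15 - 4 = -19
j: (-1)·(-6) - 3·3 = 6 - 9 = -3
k: 3·(-4) - (-5)·(-6) = -12 - 30 = -42
b × c = (-19, -3, -42)
a · (b × c) = 1·(-19) + 5·(-3) + (-6)·(-42) = -19 - 15 + 252 = 218

218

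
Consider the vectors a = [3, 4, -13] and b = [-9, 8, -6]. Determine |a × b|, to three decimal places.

168.003

i: 4·(-6) - (-13)·8 = -24 - (-104) = 80
j: (-13)·(-9) - 3·(-6) = 117 - (-18) = 135
k: 3·8 - 4·(-9) = 24 - (-36) = 60
a × b = (80, 135, 60)
|a × b| = √(80² + 135² + 60²) = √28225 ≈ 168.0030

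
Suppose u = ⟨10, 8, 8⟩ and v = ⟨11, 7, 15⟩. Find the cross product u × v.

i: 8·15 - 8·7 = 120 - 56 = 64
j: 8·11 - 10·15 = 88 - 150 = -62
k: 10·7 - 8·11 = 70 - 88 = -18
u × v = (64, -62, -18)

(64, -62, -18)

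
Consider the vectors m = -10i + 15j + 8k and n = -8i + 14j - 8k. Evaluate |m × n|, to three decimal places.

i: 15·(-8) - 8·14 = -120 - 112 = -232
j: 8·(-8) - (-10)·(-8) = -64 - 80 = -144
k: (-10)·14 - 15·(-8) = -140 - (-120) = -20
m × n = (-232, -144, -20)
|m × n| = √((-232)² + (-144)² + (-20)²) = √74960 ≈ 273.7882

273.788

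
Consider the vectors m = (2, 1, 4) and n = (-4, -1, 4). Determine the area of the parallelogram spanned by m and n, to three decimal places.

25.377

i: 1·4 - 4·(-1) = 4 - (-4) = 8
j: 4·(-4) - 2·4 = -16 - 8 = -24
k: 2·(-1) - 1·(-4) = -2 - (-4) = 2
m × n = (8, -24, 2)
|m × n| = √(8² + (-24)² + 2²) = √644 ≈ 25.3772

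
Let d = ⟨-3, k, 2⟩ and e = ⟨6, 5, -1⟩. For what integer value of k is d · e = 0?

d · e = (-3)·6 + k·5 + 2·(-1) = -20 + 5k
Set equal to 0: 5k = 20, so k = 4.

4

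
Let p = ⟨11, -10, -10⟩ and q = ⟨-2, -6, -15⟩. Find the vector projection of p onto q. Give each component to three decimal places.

p · q = 11·(-2) + (-10)·(-6) + (-10)·(-15) = -22 + 60 + 150 = 188
|q|² = 4 + 36 + 225 = 265
proj_q p = (188/265) · (-2, -6, -15) ≈ (-1.419, -4.257, -10.642)

(-1.419, -4.257, -10.642)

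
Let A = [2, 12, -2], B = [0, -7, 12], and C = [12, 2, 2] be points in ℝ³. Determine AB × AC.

AB = (-2, -19, 14)
AC = (10, -10, 4)
i: (-19)·4 - 14·(-10) = -76 - (-140) = 64
j: 14·10 - (-2)·4 = 140 - (-8) = 148
k: (-2)·(-10) - (-19)·10 = 20 - (-190) = 210
AB × AC = (64, 148, 210)

(64, 148, 210)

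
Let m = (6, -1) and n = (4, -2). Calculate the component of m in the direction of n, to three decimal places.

5.814

m · n = 6·4 + (-1)·(-2) = 24 + 2 = 26
|n| = √(16 + 4) = √20 ≈ 4.4721
comp_n m = 26 / √20 ≈ 5.814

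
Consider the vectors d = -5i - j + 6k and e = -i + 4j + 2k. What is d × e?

i: (-1)·2 - 6·4 = -2 - 24 = -26
j: 6·(-1) - (-5)·2 = -6 - (-10) = 4
k: (-5)·4 - (-1)·(-1) = -20 - 1 = -21
d × e = (-26, 4, -21)

(-26, 4, -21)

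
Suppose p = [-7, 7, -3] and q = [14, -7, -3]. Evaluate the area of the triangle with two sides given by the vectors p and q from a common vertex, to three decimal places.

i: 7·(-3) - (-3)·(-7) = -21 - 21 = -42
j: (-3)·14 - (-7)·(-3) = -42 - 21 = -63
k: (-7)·(-7) - 7·14 = 49 - 98 = -49
p × q = (-42, -63, -49)
|p × q| = √((-42)² + (-63)² + (-49)²) = √8134 ≈ 90.1887
area = ½ · 90.1887 ≈ 45.094

45.094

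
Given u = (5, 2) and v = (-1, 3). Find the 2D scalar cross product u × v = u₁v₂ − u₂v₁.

5·3 - 2·(-1) = 15 - (-2) = 17

17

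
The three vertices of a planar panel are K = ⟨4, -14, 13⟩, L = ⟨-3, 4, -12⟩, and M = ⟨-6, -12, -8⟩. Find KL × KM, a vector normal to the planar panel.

(-328, 103, 166)

KL = (-7, 18, -25)
KM = (-10, 2, -21)
i: 18·(-21) - (-25)·2 = -378 - (-50) = -328
j: (-25)·(-10) - (-7)·(-21) = 250 - 147 = 103
k: (-7)·2 - 18·(-10) = -14 - (-180) = 166
KL × KM = (-328, 103, 166)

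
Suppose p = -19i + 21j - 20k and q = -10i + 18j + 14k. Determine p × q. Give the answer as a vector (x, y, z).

i: 21·14 - (-20)·18 = 294 - (-360) = 654
j: (-20)·(-10) - (-19)·14 = 200 - (-266) = 466
k: (-19)·18 - 21·(-10) = -342 - (-210) = -132
p × q = (654, 466, -132)

(654, 466, -132)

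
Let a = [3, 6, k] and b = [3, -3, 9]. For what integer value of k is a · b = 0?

1

a · b = 3·3 + 6·(-3) + k·9 = -9 + 9k
Set equal to 0: 9k = 9, so k = 1.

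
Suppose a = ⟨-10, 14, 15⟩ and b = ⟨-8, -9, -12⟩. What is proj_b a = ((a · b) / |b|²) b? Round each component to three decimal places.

(6.256, 7.038, 9.384)

a · b = (-10)·(-8) + 14·(-9) + 15·(-12) = 80 - 126 - 180 = -226
|b|² = 64 + 81 + 144 = 289
proj_b a = (-226/289) · (-8, -9, -12) ≈ (6.256, 7.038, 9.384)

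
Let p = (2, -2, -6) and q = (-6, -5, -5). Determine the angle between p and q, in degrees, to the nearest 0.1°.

p · q = 2·(-6) + (-2)·(-5) + (-6)·(-5) = -12 + 10 + 30 = 28
|p|² = 4 + 4 + 36 = 44,  |p| = √44 ≈ 6.633250
|q|² = 36 + 25 + 25 = 86,  |q| = √86 ≈ 9.273618
cos θ = 28 / (6.633250 · 9.273618) ≈ 0.45518
θ = arccos(0.45518) ≈ 62.9°

62.9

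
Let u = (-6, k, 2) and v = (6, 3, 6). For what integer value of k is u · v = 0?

u · v = (-6)·6 + k·3 + 2·6 = -24 + 3k
Set equal to 0: 3k = 24, so k = 8.

8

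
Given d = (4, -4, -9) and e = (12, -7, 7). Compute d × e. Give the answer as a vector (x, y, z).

i: (-4)·7 - (-9)·(-7) = -28 - 63 = -91
j: (-9)·12 - 4·7 = -108 - 28 = -136
k: 4·(-7) - (-4)·12 = -28 - (-48) = 20
d × e = (-91, -136, 20)

(-91, -136, 20)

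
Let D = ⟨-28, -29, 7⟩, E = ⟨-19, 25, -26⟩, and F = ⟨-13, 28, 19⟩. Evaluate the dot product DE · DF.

2817

DE = E − D = (9, 54, -33)
DF = F − D = (15, 57, 12)
DE · DF = 9·15 + 54·57 + (-33)·12 = 135 + 3078 - 396 = 2817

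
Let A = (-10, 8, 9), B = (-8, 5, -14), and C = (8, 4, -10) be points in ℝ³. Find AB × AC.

AB = (2, -3, -23)
AC = (18, -4, -19)
i: (-3)·(-19) - (-23)·(-4) = 57 - 92 = -35
j: (-23)·18 - 2·(-19) = -414 - (-38) = -376
k: 2·(-4) - (-3)·18 = -8 - (-54) = 46
AB × AC = (-35, -376, 46)

(-35, -376, 46)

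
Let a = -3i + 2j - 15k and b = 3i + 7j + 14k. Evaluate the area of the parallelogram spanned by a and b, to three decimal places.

135.746

i: 2·14 - (-15)·7 = 28 - (-105) = 133
j: (-15)·3 - (-3)·14 = -45 - (-42) = -3
k: (-3)·7 - 2·3 = -21 - 6 = -27
a × b = (133, -3, -27)
|a × b| = √(133² + (-3)² + (-27)²) = √18427 ≈ 135.7461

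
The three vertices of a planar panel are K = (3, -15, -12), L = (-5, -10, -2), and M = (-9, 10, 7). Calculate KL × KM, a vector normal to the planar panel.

(-155, 32, -140)

KL = (-8, 5, 10)
KM = (-12, 25, 19)
i: 5·19 - 10·25 = 95 - 250 = -155
j: 10·(-12) - (-8)·19 = -120 - (-152) = 32
k: (-8)·25 - 5·(-12) = -200 - (-60) = -140
KL × KM = (-155, 32, -140)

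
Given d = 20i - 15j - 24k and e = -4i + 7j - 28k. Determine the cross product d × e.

(588, 656, 80)

i: (-15)·(-28) - (-24)·7 = 420 - (-168) = 588
j: (-24)·(-4) - 20·(-28) = 96 - (-560) = 656
k: 20·7 - (-15)·(-4) = 140 - 60 = 80
d × e = (588, 656, 80)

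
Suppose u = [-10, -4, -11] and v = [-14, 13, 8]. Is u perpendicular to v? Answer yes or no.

u · v = (-10)·(-14) + (-4)·13 + (-11)·8 = 140 - 52 - 88 = 0
Zero, so the vectors are orthogonal.

yes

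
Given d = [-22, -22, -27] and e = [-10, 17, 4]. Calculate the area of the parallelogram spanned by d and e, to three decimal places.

i: (-22)·4 - (-27)·17 = -88 - (-459) = 371
j: (-27)·(-10) - (-22)·4 = 270 - (-88) = 358
k: (-22)·17 - (-22)·(-10) = -374 - 220 = -594
d × e = (371, 358, -594)
|d × e| = √(371² + 358² + (-594)²) = √618641 ≈ 786.5373

786.537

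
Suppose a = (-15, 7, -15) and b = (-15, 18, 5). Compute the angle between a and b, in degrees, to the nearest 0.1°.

a · b = (-15)·(-15) + 7·18 + (-15)·5 = 225 + 126 - 75 = 276
|a|² = 225 + 49 + 225 = 499,  |a| = √499 ≈ 22.338308
|b|² = 225 + 324 + 25 = 574,  |b| = √574 ≈ 23.958297
cos θ = 276 / (22.338308 · 23.958297) ≈ 0.51571
θ = arccos(0.51571) ≈ 59.0°

59.0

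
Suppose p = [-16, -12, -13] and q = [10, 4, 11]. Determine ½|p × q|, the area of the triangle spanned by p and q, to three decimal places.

i: (-12)·11 - (-13)·4 = -132 - (-52) = -80
j: (-13)·10 - (-16)·11 = -130 - (-176) = 46
k: (-16)·4 - (-12)·10 = -64 - (-120) = 56
p × q = (-80, 46, 56)
|p × q| = √((-80)² + 46² + 56²) = √11652 ≈ 107.9444
area = ½ · 107.9444 ≈ 53.972

53.972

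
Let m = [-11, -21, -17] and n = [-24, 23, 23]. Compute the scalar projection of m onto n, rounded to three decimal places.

m · n = (-11)·(-24) + (-21)·23 + (-17)·23 = 264 - 483 - 391 = -610
|n| = √(576 + 529 + 529) = √1634 ≈ 40.4228
comp_n m = -610 / √1634 ≈ -15.091

-15.091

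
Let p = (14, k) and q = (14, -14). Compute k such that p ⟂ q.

p · q = 14·14 + k·(-14) = 196 - 14k
Set equal to 0: -14k = -196, so k = 14.

14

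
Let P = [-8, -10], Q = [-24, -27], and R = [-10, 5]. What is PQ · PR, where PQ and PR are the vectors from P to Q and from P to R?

-223

PQ = Q − P = (-16, -17)
PR = R − P = (-2, 15)
PQ · PR = (-16)·(-2) + (-17)·15 = 32 - 255 = -223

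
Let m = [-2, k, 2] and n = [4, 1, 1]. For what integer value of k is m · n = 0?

6

m · n = (-2)·4 + k·1 + 2·1 = -6 + 1k
Set equal to 0: 1k = 6, so k = 6.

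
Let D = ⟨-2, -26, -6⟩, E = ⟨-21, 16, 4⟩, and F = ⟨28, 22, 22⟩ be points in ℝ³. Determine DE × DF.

(696, 832, -2172)

DE = (-19, 42, 10)
DF = (30, 48, 28)
i: 42·28 - 10·48 = 1176 - 480 = 696
j: 10·30 - (-19)·28 = 300 - (-532) = 832
k: (-19)·48 - 42·30 = -912 - 1260 = -2172
DE × DF = (696, 832, -2172)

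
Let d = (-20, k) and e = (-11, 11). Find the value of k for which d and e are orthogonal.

-20

d · e = (-20)·(-11) + k·11 = 220 + 11k
Set equal to 0: 11k = -220, so k = -20.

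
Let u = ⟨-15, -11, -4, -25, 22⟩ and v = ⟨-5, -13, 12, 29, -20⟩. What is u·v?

-995

u · v = (-15)·(-5) + (-11)·(-13) + (-4)·12 + (-25)·29 + 22·(-20) = 75 + 143 - 48 - 725 - 440 = -995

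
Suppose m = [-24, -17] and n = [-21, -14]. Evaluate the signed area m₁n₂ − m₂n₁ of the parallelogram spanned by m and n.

-21

(-24)·(-14) - (-17)·(-21) = 336 - 357 = -21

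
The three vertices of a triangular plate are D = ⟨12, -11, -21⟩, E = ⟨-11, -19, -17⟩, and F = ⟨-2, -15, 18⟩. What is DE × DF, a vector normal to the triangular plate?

(-296, 841, -20)

DE = (-23, -8, 4)
DF = (-14, -4, 39)
i: (-8)·39 - 4·(-4) = -312 - (-16) = -296
j: 4·(-14) - (-23)·39 = -56 - (-897) = 841
k: (-23)·(-4) - (-8)·(-14) = 92 - 112 = -20
DE × DF = (-296, 841, -20)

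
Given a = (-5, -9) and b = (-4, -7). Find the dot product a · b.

83

a · b = (-5)·(-4) + (-9)·(-7) = 20 + 63 = 83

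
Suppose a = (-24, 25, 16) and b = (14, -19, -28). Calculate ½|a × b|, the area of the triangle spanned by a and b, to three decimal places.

303.626

i: 25·(-28) - 16·(-19) = -700 - (-304) = -396
j: 16·14 - (-24)·(-28) = 224 - 672 = -448
k: (-24)·(-19) - 25·14 = 456 - 350 = 106
a × b = (-396, -448, 106)
|a × b| = √((-396)² + (-448)² + 106²) = √368756 ≈ 607.2528
area = ½ · 607.2528 ≈ 303.626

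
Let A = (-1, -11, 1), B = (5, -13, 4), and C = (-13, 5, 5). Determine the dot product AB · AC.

AB = B − A = (6, -2, 3)
AC = C − A = (-12, 16, 4)
AB · AC = 6·(-12) + (-2)·16 + 3·4 = -72 - 32 + 12 = -92

-92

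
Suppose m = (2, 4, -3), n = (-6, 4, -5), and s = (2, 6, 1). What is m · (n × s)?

n × s:
i: 4·1 - (-5)·6 = 4 - (-30) = 34
j: (-5)·2 - (-6)·1 = -10 - (-6) = -4
k: (-6)·6 - 4·2 = -36 - 8 = -44
n × s = (34, -4, -44)
m · (n × s) = 2·34 + 4·(-4) + (-3)·(-44) = 68 - 16 + 132 = 184

184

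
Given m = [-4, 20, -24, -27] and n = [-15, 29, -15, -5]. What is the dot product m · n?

1135

m · n = (-4)·(-15) + 20·29 + (-24)·(-15) + (-27)·(-5) = 60 + 580 + 360 + 135 = 1135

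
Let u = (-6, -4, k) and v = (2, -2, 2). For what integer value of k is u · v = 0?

2

u · v = (-6)·2 + (-4)·(-2) + k·2 = -4 + 2k
Set equal to 0: 2k = 4, so k = 2.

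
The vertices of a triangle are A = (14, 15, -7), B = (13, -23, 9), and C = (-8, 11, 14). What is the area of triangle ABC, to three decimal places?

AB = (-1, -38, 16),  AC = (-22, -4, 21)
i: (-38)·21 - 16·(-4) = -798 - (-64) = -734
j: 16·(-22) - (-1)·21 = -352 - (-21) = -331
k: (-1)·(-4) - (-38)·(-22) = 4 - 836 = -832
AB × AC = (-734, -331, -832)
|AB × AC| = √1340541 ≈ 1157.8173
area = ½ · 1157.8173 ≈ 578.909

578.909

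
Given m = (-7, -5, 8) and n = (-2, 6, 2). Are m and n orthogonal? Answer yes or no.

yes

m · n = (-7)·(-2) + (-5)·6 + 8·2 = 14 - 30 + 16 = 0
Zero, so the vectors are orthogonal.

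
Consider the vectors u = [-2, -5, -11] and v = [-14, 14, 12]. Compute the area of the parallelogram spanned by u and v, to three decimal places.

223.884

i: (-5)·12 - (-11)·14 = -60 - (-154) = 94
j: (-11)·(-14) - (-2)·12 = 154 - (-24) = 178
k: (-2)·14 - (-5)·(-14) = -28 - 70 = -98
u × v = (94, 178, -98)
|u × v| = √(94² + 178² + (-98)²) = √50124 ≈ 223.8839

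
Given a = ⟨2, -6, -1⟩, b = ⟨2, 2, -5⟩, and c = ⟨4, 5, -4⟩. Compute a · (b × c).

104

b × c:
i: 2·(-4) - (-5)·5 = -8 - (-25) = 17
j: (-5)·4 - 2·(-4) = -20 - (-8) = -12
k: 2·5 - 2·4 = 10 - 8 = 2
b × c = (17, -12, 2)
a · (b × c) = 2·17 + (-6)·(-12) + (-1)·2 = 34 + 72 - 2 = 104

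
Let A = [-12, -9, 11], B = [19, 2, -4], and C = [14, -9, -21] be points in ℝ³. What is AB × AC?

AB = (31, 11, -15)
AC = (26, 0, -32)
i: 11·(-32) - (-15)·0 = -352 - 0 = -352
j: (-15)·26 - 31·(-32) = -390 - (-992) = 602
k: 31·0 - 11·26 = 0 - 286 = -286
AB × AC = (-352, 602, -286)

(-352, 602, -286)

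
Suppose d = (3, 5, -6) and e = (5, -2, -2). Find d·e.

17

d · e = 3·5 + 5·(-2) + (-6)·(-2) = 15 - 10 + 12 = 17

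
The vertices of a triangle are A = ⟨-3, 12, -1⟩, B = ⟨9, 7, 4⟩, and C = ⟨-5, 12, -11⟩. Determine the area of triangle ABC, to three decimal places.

AB = (12, -5, 5),  AC = (-2, 0, -10)
i: (-5)·(-10) - 5·0 = 50 - 0 = 50
j: 5·(-2) - 12·(-10) = -10 - (-120) = 110
k: 12·0 - (-5)·(-2) = 0 - 10 = -10
AB × AC = (50, 110, -10)
|AB × AC| = √14700 ≈ 121.2436
area = ½ · 121.2436 ≈ 60.622

60.622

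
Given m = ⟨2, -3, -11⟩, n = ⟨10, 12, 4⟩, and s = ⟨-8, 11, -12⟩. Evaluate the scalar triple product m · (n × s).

-2906

n × s:
i: 12·(-12) - 4·11 = -144 - 44 = -188
j: 4·(-8) - 10·(-12) = -32 - (-120) = 88
k: 10·11 - 12·(-8) = 110 - (-96) = 206
n × s = (-188, 88, 206)
m · (n × s) = 2·(-188) + (-3)·88 + (-11)·206 = -376 - 264 - 2266 = -2906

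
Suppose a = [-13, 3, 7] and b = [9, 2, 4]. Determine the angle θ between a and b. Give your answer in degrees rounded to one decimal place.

123.2

a · b = (-13)·9 + 3·2 + 7·4 = -117 + 6 + 28 = -83
|a|² = 169 + 9 + 49 = 227,  |a| = √227 ≈ 15.066519
|b|² = 81 + 4 + 16 = 101,  |b| = √101 ≈ 10.049876
cos θ = -83 / (15.066519 · 10.049876) ≈ -0.54816
θ = arccos(-0.54816) ≈ 123.2°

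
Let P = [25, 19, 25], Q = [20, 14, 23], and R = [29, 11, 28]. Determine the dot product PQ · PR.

PQ = Q − P = (-5, -5, -2)
PR = R − P = (4, -8, 3)
PQ · PR = (-5)·4 + (-5)·(-8) + (-2)·3 = -20 + 40 - 6 = 14

14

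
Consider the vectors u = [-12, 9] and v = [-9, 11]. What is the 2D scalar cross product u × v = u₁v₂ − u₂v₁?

-51

(-12)·11 - 9·(-9) = -132 - (-81) = -51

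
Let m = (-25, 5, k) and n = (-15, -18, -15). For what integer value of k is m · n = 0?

m · n = (-25)·(-15) + 5·(-18) + k·(-15) = 285 - 15k
Set equal to 0: -15k = -285, so k = 19.

19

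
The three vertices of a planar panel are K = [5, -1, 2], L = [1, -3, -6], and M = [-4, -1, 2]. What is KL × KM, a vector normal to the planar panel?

(0, 72, -18)

KL = (-4, -2, -8)
KM = (-9, 0, 0)
i: (-2)·0 - (-8)·0 = 0 - 0 = 0
j: (-8)·(-9) - (-4)·0 = 72 - 0 = 72
k: (-4)·0 - (-2)·(-9) = 0 - 18 = -18
KL × KM = (0, 72, -18)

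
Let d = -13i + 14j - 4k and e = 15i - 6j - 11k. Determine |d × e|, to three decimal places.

i: 14·(-11) - (-4)·(-6) = -154 - 24 = -178
j: (-4)·15 - (-13)·(-11) = -60 - 143 = -203
k: (-13)·(-6) - 14·15 = 78 - 210 = -132
d × e = (-178, -203, -132)
|d × e| = √((-178)² + (-203)² + (-132)²) = √90317 ≈ 300.5279

300.528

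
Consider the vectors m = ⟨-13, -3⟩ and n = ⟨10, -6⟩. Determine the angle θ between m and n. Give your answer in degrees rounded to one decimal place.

m · n = (-13)·10 + (-3)·(-6) = -130 + 18 = -112
|m|² = 169 + 9 = 178,  |m| = √178 ≈ 13.341664
|n|² = 100 + 36 = 136,  |n| = √136 ≈ 11.661904
cos θ = -112 / (13.341664 · 11.661904) ≈ -0.71984
θ = arccos(-0.71984) ≈ 136.0°

136.0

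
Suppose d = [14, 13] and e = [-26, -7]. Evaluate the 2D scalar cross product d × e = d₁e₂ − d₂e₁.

240

14·(-7) - 13·(-26) = -98 - (-338) = 240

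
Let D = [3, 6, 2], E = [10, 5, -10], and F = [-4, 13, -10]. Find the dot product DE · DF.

88

DE = E − D = (7, -1, -12)
DF = F − D = (-7, 7, -12)
DE · DF = 7·(-7) + (-1)·7 + (-12)·(-12) = -49 - 7 + 144 = 88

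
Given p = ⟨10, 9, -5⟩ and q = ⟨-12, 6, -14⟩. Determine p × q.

i: 9·(-14) - (-5)·6 = -126 - (-30) = -96
j: (-5)·(-12) - 10·(-14) = 60 - (-140) = 200
k: 10·6 - 9·(-12) = 60 - (-108) = 168
p × q = (-96, 200, 168)

(-96, 200, 168)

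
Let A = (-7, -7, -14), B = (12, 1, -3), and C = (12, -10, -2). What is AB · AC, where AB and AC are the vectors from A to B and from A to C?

AB = B − A = (19, 8, 11)
AC = C − A = (19, -3, 12)
AB · AC = 19·19 + 8·(-3) + 11·12 = 361 - 24 + 132 = 469

469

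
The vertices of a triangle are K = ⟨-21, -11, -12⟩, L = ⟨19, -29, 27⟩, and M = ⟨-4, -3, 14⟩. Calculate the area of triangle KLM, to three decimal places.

KL = (40, -18, 39),  KM = (17, 8, 26)
i: (-18)·26 - 39·8 = -468 - 312 = -780
j: 39·17 - 40·26 = 663 - 1040 = -377
k: 40·8 - (-18)·17 = 320 - (-306) = 626
KL × KM = (-780, -377, 626)
|KL × KM| = √1142405 ≈ 1068.8335
area = ½ · 1068.8335 ≈ 534.417

534.417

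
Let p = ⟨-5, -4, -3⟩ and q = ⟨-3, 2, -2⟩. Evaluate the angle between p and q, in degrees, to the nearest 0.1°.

63.5

p · q = (-5)·(-3) + (-4)·2 + (-3)·(-2) = 15 - 8 + 6 = 13
|p|² = 25 + 16 + 9 = 50,  |p| = √50 ≈ 7.071068
|q|² = 9 + 4 + 4 = 17,  |q| = √17 ≈ 4.123106
cos θ = 13 / (7.071068 · 4.123106) ≈ 0.44590
θ = arccos(0.44590) ≈ 63.5°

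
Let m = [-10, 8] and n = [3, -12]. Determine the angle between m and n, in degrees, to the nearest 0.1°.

m · n = (-10)·3 + 8·(-12) = -30 - 96 = -126
|m|² = 100 + 64 = 164,  |m| = √164 ≈ 12.806248
|n|² = 9 + 144 = 153,  |n| = √153 ≈ 12.369317
cos θ = -126 / (12.806248 · 12.369317) ≈ -0.79543
θ = arccos(-0.79543) ≈ 142.7°

142.7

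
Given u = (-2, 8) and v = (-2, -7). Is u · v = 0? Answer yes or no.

no

u · v = (-2)·(-2) + 8·(-7) = 4 - 56 = -52
Nonzero, so the vectors are not orthogonal.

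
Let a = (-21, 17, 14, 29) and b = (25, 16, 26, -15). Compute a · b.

a · b = (-21)·25 + 17·16 + 14·26 + 29·(-15) = -525 + 272 + 364 - 435 = -324

-324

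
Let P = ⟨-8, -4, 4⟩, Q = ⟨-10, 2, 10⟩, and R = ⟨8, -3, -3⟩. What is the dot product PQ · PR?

-68

PQ = Q − P = (-2, 6, 6)
PR = R − P = (16, 1, -7)
PQ · PR = (-2)·16 + 6·1 + 6·(-7) = -32 + 6 - 42 = -68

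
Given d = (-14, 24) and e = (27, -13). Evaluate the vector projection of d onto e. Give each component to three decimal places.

d · e = (-14)·27 + 24·(-13) = -378 - 312 = -690
|e|² = 729 + 169 = 898
proj_e d = (-690/898) · (27, -13) ≈ (-20.746, 9.989)

(-20.746, 9.989)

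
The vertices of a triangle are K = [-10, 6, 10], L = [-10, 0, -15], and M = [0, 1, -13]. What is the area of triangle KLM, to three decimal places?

128.714

KL = (0, -6, -25),  KM = (10, -5, -23)
i: (-6)·(-23) - (-25)·(-5) = 138 - 125 = 13
j: (-25)·10 - 0·(-23) = -250 - 0 = -250
k: 0·(-5) - (-6)·10 = 0 - (-60) = 60
KL × KM = (13, -250, 60)
|KL × KM| = √66269 ≈ 257.4277
area = ½ · 257.4277 ≈ 128.714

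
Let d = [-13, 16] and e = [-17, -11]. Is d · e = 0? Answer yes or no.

d · e = (-13)·(-17) + 16·(-11) = 221 - 176 = 45
Nonzero, so the vectors are not orthogonal.

no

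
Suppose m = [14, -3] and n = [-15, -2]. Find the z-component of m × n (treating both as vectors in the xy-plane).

14·(-2) - (-3)·(-15) = -28 - 45 = -73

-73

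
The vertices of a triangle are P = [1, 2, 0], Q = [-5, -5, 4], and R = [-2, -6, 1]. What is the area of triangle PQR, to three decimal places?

PQ = (-6, -7, 4),  PR = (-3, -8, 1)
i: (-7)·1 - 4·(-8) = -7 - (-32) = 25
j: 4·(-3) - (-6)·1 = -12 - (-6) = -6
k: (-6)·(-8) - (-7)·(-3) = 48 - 21 = 27
PQ × PR = (25, -6, 27)
|PQ × PR| = √1390 ≈ 37.2827
area = ½ · 37.2827 ≈ 18.641

18.641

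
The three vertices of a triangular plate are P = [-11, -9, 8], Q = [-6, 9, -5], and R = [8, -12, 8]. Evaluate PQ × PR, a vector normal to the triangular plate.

(-39, -247, -357)

PQ = (5, 18, -13)
PR = (19, -3, 0)
i: 18·0 - (-13)·(-3) = 0 - 39 = -39
j: (-13)·19 - 5·0 = -247 - 0 = -247
k: 5·(-3) - 18·19 = -15 - 342 = -357
PQ × PR = (-39, -247, -357)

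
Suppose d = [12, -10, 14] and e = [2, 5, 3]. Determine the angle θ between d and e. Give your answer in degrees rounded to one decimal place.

82.9

d · e = 12·2 + (-10)·5 + 14·3 = 24 - 50 + 42 = 16
|d|² = 144 + 100 + 196 = 440,  |d| = √440 ≈ 20.976177
|e|² = 4 + 25 + 9 = 38,  |e| = √38 ≈ 6.164414
cos θ = 16 / (20.976177 · 6.164414) ≈ 0.12374
θ = arccos(0.12374) ≈ 82.9°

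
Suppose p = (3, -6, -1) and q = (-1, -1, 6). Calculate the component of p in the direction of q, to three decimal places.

-0.487

p · q = 3·(-1) + (-6)·(-1) + (-1)·6 = -3 + 6 - 6 = -3
|q| = √(1 + 1 + 36) = √38 ≈ 6.1644
comp_q p = -3 / √38 ≈ -0.487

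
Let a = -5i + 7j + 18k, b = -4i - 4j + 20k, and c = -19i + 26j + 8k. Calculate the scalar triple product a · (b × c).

b × c:
i: (-4)·8 - 20·26 = -32 - 520 = -552
j: 20·(-19) - (-4)·8 = -380 - (-32) = -348
k: (-4)·26 - (-4)·(-19) = -104 - 76 = -180
b × c = (-552, -348, -180)
a · (b × c) = (-5)·(-552) + 7·(-348) + 18·(-180) = 2760 - 2436 - 3240 = -2916

-2916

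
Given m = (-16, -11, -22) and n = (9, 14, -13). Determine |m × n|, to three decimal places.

i: (-11)·(-13) - (-22)·14 = 143 - (-308) = 451
j: (-22)·9 - (-16)·(-13) = -198 - 208 = -406
k: (-16)·14 - (-11)·9 = -224 - (-99) = -125
m × n = (451, -406, -125)
|m × n| = √(451² + (-406)² + (-125)²) = √383862 ≈ 619.5660

619.566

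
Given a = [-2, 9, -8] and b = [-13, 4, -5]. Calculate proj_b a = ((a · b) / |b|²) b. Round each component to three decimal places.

(-6.314, 1.943, -2.429)

a · b = (-2)·(-13) + 9·4 + (-8)·(-5) = 26 + 36 + 40 = 102
|b|² = 169 + 16 + 25 = 210
proj_b a = (102/210) · (-13, 4, -5) ≈ (-6.314, 1.943, -2.429)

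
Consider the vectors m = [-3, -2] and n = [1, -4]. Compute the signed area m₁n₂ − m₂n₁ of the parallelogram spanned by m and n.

14

(-3)·(-4) - (-2)·1 = 12 - (-2) = 14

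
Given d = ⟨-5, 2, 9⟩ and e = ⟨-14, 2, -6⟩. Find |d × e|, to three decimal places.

i: 2·(-6) - 9·2 = -12 - 18 = -30
j: 9·(-14) - (-5)·(-6) = -126 - 30 = -156
k: (-5)·2 - 2·(-14) = -10 - (-28) = 18
d × e = (-30, -156, 18)
|d × e| = √((-30)² + (-156)² + 18²) = √25560 ≈ 159.8750

159.875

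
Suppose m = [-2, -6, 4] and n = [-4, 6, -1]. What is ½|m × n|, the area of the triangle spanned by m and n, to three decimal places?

i: (-6)·(-1) - 4·6 = 6 - 24 = -18
j: 4·(-4) - (-2)·(-1) = -16 - 2 = -18
k: (-2)·6 - (-6)·(-4) = -12 - 24 = -36
m × n = (-18, -18, -36)
|m × n| = √((-18)² + (-18)² + (-36)²) = √1944 ≈ 44.0908
area = ½ · 44.0908 ≈ 22.045

22.045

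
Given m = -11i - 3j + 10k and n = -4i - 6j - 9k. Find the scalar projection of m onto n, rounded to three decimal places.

m · n = (-11)·(-4) + (-3)·(-6) + 10·(-9) = 44 + 18 - 90 = -28
|n| = √(16 + 36 + 81) = √133 ≈ 11.5326
comp_n m = -28 / √133 ≈ -2.428

-2.428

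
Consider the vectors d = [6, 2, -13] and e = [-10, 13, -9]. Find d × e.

i: 2·(-9) - (-13)·13 = -18 - (-169) = 151
j: (-13)·(-10) - 6·(-9) = 130 - (-54) = 184
k: 6·13 - 2·(-10) = 78 - (-20) = 98
d × e = (151, 184, 98)

(151, 184, 98)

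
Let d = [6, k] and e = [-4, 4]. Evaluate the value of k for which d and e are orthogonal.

6

d · e = 6·(-4) + k·4 = -24 + 4k
Set equal to 0: 4k = 24, so k = 6.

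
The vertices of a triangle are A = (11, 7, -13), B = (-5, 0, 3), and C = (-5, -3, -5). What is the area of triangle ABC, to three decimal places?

85.884

AB = (-16, -7, 16),  AC = (-16, -10, 8)
i: (-7)·8 - 16·(-10) = -56 - (-160) = 104
j: 16·(-16) - (-16)·8 = -256 - (-128) = -128
k: (-16)·(-10) - (-7)·(-16) = 160 - 112 = 48
AB × AC = (104, -128, 48)
|AB × AC| = √29504 ≈ 171.7673
area = ½ · 171.7673 ≈ 85.884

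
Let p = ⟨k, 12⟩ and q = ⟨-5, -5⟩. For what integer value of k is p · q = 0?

-12

p · q = k·(-5) + 12·(-5) = -60 - 5k
Set equal to 0: -5k = 60, so k = -12.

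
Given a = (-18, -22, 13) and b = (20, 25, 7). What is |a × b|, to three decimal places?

i: (-22)·7 - 13·25 = -154 - 325 = -479
j: 13·20 - (-18)·7 = 260 - (-126) = 386
k: (-18)·25 - (-22)·20 = -450 - (-440) = -10
a × b = (-479, 386, -10)
|a × b| = √((-479)² + 386² + (-10)²) = √378537 ≈ 615.2536

615.254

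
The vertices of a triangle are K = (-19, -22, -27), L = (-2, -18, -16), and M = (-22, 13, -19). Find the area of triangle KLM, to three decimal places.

KL = (17, 4, 11),  KM = (-3, 35, 8)
i: 4·8 - 11·35 = 32 - 385 = -353
j: 11·(-3) - 17·8 = -33 - 136 = -169
k: 17·35 - 4·(-3) = 595 - (-12) = 607
KL × KM = (-353, -169, 607)
|KL × KM| = √521619 ≈ 722.2320
area = ½ · 722.2320 ≈ 361.116

361.116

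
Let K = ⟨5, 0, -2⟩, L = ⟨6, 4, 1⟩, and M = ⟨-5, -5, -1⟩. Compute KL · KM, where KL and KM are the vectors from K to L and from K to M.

-27

KL = L − K = (1, 4, 3)
KM = M − K = (-10, -5, 1)
KL · KM = 1·(-10) + 4·(-5) + 3·1 = -10 - 20 + 3 = -27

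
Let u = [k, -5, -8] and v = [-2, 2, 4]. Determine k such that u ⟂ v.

u · v = k·(-2) + (-5)·2 + (-8)·4 = -42 - 2k
Set equal to 0: -2k = 42, so k = -21.

-21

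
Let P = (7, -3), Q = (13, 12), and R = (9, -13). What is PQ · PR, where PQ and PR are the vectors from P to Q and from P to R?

PQ = Q − P = (6, 15)
PR = R − P = (2, -10)
PQ · PR = 6·2 + 15·(-10) = 12 - 150 = -138

-138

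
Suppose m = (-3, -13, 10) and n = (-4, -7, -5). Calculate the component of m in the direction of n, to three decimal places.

m · n = (-3)·(-4) + (-13)·(-7) + 10·(-5) = 12 + 91 - 50 = 53
|n| = √(16 + 49 + 25) = √90 ≈ 9.4868
comp_n m = 53 / √90 ≈ 5.587

5.587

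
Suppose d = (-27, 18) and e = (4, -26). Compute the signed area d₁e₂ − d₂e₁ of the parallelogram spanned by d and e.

630

(-27)·(-26) - 18·4 = 702 - 72 = 630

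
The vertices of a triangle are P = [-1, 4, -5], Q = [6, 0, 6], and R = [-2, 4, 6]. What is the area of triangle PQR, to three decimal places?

PQ = (7, -4, 11),  PR = (-1, 0, 11)
i: (-4)·11 - 11·0 = -44 - 0 = -44
j: 11·(-1) - 7·11 = -11 - 77 = -88
k: 7·0 - (-4)·(-1) = 0 - 4 = -4
PQ × PR = (-44, -88, -4)
|PQ × PR| = √9696 ≈ 98.4683
area = ½ · 98.4683 ≈ 49.234

49.234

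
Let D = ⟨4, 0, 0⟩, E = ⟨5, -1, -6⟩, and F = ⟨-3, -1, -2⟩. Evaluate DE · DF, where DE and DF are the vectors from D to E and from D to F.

6

DE = E − D = (1, -1, -6)
DF = F − D = (-7, -1, -2)
DE · DF = 1·(-7) + (-1)·(-1) + (-6)·(-2) = -7 + 1 + 12 = 6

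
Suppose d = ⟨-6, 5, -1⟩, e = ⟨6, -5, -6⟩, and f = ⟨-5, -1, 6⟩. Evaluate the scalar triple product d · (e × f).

217

e × f:
i: (-5)·6 - (-6)·(-1) = -30 - 6 = -36
j: (-6)·(-5) - 6·6 = 30 - 36 = -6
k: 6·(-1) - (-5)·(-5) = -6 - 25 = -31
e × f = (-36, -6, -31)
d · (e × f) = (-6)·(-36) + 5·(-6) + (-1)·(-31) = 216 - 30 + 31 = 217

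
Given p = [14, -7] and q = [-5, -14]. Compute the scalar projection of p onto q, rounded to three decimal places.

p · q = 14·(-5) + (-7)·(-14) = -70 + 98 = 28
|q| = √(25 + 196) = √221 ≈ 14.8661
comp_q p = 28 / √221 ≈ 1.883

1.883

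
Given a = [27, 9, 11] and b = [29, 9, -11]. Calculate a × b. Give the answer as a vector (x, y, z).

i: 9·(-11) - 11·9 = -99 - 99 = -198
j: 11·29 - 27·(-11) = 319 - (-297) = 616
k: 27·9 - 9·29 = 243 - 261 = -18
a × b = (-198, 616, -18)

(-198, 616, -18)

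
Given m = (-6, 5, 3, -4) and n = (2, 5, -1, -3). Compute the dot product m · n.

m · n = (-6)·2 + 5·5 + 3·(-1) + (-4)·(-3) = -12 + 25 - 3 + 12 = 22

22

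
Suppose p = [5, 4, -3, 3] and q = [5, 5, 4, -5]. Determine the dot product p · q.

p · q = 5·5 + 4·5 + (-3)·4 + 3·(-5) = 25 + 20 - 12 - 15 = 18

18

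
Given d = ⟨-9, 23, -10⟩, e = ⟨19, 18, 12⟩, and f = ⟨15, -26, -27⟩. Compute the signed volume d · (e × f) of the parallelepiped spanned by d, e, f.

e × f:
i: 18·(-27) - 12·(-26) = -486 - (-312) = -174
j: 12·15 - 19·(-27) = 180 - (-513) = 693
k: 19·(-26) - 18·15 = -494 - 270 = -764
e × f = (-174, 693, -764)
d · (e × f) = (-9)·(-174) + 23·693 + (-10)·(-764) = 1566 + 15939 + 7640 = 25145

25145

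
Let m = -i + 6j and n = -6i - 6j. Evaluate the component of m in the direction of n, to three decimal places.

-3.536

m · n = (-1)·(-6) + 6·(-6) = 6 - 36 = -30
|n| = √(36 + 36) = √72 ≈ 8.4853
comp_n m = -30 / √72 ≈ -3.536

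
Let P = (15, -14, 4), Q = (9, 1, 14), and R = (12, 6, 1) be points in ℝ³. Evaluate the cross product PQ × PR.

(-245, -48, -75)

PQ = (-6, 15, 10)
PR = (-3, 20, -3)
i: 15·(-3) - 10·20 = -45 - 200 = -245
j: 10·(-3) - (-6)·(-3) = -30 - 18 = -48
k: (-6)·20 - 15·(-3) = -120 - (-45) = -75
PQ × PR = (-245, -48, -75)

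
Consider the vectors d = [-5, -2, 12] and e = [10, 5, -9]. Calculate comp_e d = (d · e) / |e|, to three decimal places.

-11.705

d · e = (-5)·10 + (-2)·5 + 12·(-9) = -50 - 10 - 108 = -168
|e| = √(100 + 25 + 81) = √206 ≈ 14.3527
comp_e d = -168 / √206 ≈ -11.705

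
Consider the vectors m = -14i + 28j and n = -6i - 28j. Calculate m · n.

m · n = (-14)·(-6) + 28·(-28) = 84 - 784 = -700

-700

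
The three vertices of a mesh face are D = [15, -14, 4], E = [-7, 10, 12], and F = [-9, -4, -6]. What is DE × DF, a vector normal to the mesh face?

DE = (-22, 24, 8)
DF = (-24, 10, -10)
i: 24·(-10) - 8·10 = -240 - 80 = -320
j: 8·(-24) - (-22)·(-10) = -192 - 220 = -412
k: (-22)·10 - 24·(-24) = -220 - (-576) = 356
DE × DF = (-320, -412, 356)

(-320, -412, 356)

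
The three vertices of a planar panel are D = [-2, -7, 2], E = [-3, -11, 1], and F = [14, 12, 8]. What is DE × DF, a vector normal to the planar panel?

(-5, -10, 45)

DE = (-1, -4, -1)
DF = (16, 19, 6)
i: (-4)·6 - (-1)·19 = -24 - (-19) = -5
j: (-1)·16 - (-1)·6 = -16 - (-6) = -10
k: (-1)·19 - (-4)·16 = -19 - (-64) = 45
DE × DF = (-5, -10, 45)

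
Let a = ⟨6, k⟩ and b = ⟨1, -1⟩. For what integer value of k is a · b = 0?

a · b = 6·1 + k·(-1) = 6 - 1k
Set equal to 0: -1k = -6, so k = 6.

6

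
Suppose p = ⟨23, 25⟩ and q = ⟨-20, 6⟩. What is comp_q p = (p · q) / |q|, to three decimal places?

p · q = 23·(-20) + 25·6 = -460 + 150 = -310
|q| = √(400 + 36) = √436 ≈ 20.8806
comp_q p = -310 / √436 ≈ -14.846

-14.846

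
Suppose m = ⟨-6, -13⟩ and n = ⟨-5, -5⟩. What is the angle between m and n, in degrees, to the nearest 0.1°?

20.2

m · n = (-6)·(-5) + (-13)·(-5) = 30 + 65 = 95
|m|² = 36 + 169 = 205,  |m| = √205 ≈ 14.317821
|n|² = 25 + 25 = 50,  |n| = √50 ≈ 7.071068
cos θ = 95 / (14.317821 · 7.071068) ≈ 0.93834
θ = arccos(0.93834) ≈ 20.2°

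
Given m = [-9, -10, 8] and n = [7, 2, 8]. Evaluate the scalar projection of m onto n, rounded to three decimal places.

m · n = (-9)·7 + (-10)·2 + 8·8 = -63 - 20 + 64 = -19
|n| = √(49 + 4 + 64) = √117 ≈ 10.8167
comp_n m = -19 / √117 ≈ -1.757

-1.757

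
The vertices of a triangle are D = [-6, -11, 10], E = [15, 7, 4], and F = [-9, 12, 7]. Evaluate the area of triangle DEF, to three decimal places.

DE = (21, 18, -6),  DF = (-3, 23, -3)
i: 18·(-3) - (-6)·23 = -54 - (-138) = 84
j: (-6)·(-3) - 21·(-3) = 18 - (-63) = 81
k: 21·23 - 18·(-3) = 483 - (-54) = 537
DE × DF = (84, 81, 537)
|DE × DF| = √301986 ≈ 549.5325
area = ½ · 549.5325 ≈ 274.766

274.766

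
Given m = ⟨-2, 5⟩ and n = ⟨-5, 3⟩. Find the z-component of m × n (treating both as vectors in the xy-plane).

(-2)·3 - 5·(-5) = -6 - (-25) = 19

19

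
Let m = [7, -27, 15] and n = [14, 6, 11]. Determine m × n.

i: (-27)·11 - 15·6 = -297 - 90 = -387
j: 15·14 - 7·11 = 210 - 77 = 133
k: 7·6 - (-27)·14 = 42 - (-378) = 420
m × n = (-387, 133, 420)

(-387, 133, 420)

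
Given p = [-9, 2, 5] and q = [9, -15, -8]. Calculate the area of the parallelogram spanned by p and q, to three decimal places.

133.787

i: 2·(-8) - 5·(-15) = -16 - (-75) = 59
j: 5·9 - (-9)·(-8) = 45 - 72 = -27
k: (-9)·(-15) - 2·9 = 135 - 18 = 117
p × q = (59, -27, 117)
|p × q| = √(59² + (-27)² + 117²) = √17899 ≈ 133.7871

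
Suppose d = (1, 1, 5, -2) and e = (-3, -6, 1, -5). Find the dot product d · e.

6

d · e = 1·(-3) + 1·(-6) + 5·1 + (-2)·(-5) = -3 - 6 + 5 + 10 = 6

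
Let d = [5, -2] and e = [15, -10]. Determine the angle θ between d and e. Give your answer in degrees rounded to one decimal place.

d · e = 5·15 + (-2)·(-10) = 75 + 20 = 95
|d|² = 25 + 4 = 29,  |d| = √29 ≈ 5.385165
|e|² = 225 + 100 = 325,  |e| = √325 ≈ 18.027756
cos θ = 95 / (5.385165 · 18.027756) ≈ 0.97855
θ = arccos(0.97855) ≈ 11.9°

11.9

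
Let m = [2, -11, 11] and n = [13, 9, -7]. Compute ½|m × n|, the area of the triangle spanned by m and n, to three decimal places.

112.976

i: (-11)·(-7) - 11·9 = 77 - 99 = -22
j: 11·13 - 2·(-7) = 143 - (-14) = 157
k: 2·9 - (-11)·13 = 18 - (-143) = 161
m × n = (-22, 157, 161)
|m × n| = √((-22)² + 157² + 161²) = √51054 ≈ 225.9513
area = ½ · 225.9513 ≈ 112.976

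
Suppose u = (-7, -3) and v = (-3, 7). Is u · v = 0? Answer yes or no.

yes

u · v = (-7)·(-3) + (-3)·7 = 21 - 21 = 0
Zero, so the vectors are orthogonal.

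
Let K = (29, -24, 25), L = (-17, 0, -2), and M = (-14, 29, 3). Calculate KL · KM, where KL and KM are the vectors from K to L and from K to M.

3844

KL = L − K = (-46, 24, -27)
KM = M − K = (-43, 53, -22)
KL · KM = (-46)·(-43) + 24·53 + (-27)·(-22) = 1978 + 1272 + 594 = 3844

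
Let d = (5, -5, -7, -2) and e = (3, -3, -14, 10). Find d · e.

108

d · e = 5·3 + (-5)·(-3) + (-7)·(-14) + (-2)·10 = 15 + 15 + 98 - 20 = 108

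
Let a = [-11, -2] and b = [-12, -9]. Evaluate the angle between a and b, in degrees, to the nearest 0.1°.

a · b = (-11)·(-12) + (-2)·(-9) = 132 + 18 = 150
|a|² = 121 + 4 = 125,  |a| = √125 ≈ 11.180340
|b|² = 144 + 81 = 225,  |b| = √225 ≈ 15.000000
cos θ = 150 / (11.180340 · 15.000000) ≈ 0.89443
θ = arccos(0.89443) ≈ 26.6°

26.6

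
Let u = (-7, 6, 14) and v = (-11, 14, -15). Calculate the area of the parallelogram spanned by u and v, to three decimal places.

387.171

i: 6·(-15) - 14·14 = -90 - 196 = -286
j: 14·(-11) - (-7)·(-15) = -154 - 105 = -259
k: (-7)·14 - 6·(-11) = -98 - (-66) = -32
u × v = (-286, -259, -32)
|u × v| = √((-286)² + (-259)² + (-32)²) = √149901 ≈ 387.1705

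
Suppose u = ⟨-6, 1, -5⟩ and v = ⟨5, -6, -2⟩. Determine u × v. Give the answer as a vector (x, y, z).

i: 1·(-2) - (-5)·(-6) = -2 - 30 = -32
j: (-5)·5 - (-6)·(-2) = -25 - 12 = -37
k: (-6)·(-6) - 1·5 = 36 - 5 = 31
u × v = (-32, -37, 31)

(-32, -37, 31)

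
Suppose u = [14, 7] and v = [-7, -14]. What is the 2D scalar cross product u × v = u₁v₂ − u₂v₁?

-147

14·(-14) - 7·(-7) = -196 - (-49) = -147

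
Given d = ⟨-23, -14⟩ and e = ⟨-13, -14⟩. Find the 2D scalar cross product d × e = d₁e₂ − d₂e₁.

140

(-23)·(-14) - (-14)·(-13) = 322 - 182 = 140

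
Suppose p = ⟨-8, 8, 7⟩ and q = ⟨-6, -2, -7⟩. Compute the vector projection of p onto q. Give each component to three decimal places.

p · q = (-8)·(-6) + 8·(-2) + 7·(-7) = 48 - 16 - 49 = -17
|q|² = 36 + 4 + 49 = 89
proj_q p = (-17/89) · (-6, -2, -7) ≈ (1.146, 0.382, 1.337)

(1.146, 0.382, 1.337)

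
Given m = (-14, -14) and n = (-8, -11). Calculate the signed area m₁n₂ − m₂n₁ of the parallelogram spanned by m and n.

(-14)·(-11) - (-14)·(-8) = 154 - 112 = 42

42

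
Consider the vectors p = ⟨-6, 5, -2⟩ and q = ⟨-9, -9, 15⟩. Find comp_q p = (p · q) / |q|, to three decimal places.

p · q = (-6)·(-9) + 5·(-9) + (-2)·15 = 54 - 45 - 30 = -21
|q| = √(81 + 81 + 225) = √387 ≈ 19.6723
comp_q p = -21 / √387 ≈ -1.067

-1.067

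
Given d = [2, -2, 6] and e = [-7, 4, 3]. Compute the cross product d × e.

(-30, -48, -6)

i: (-2)·3 - 6·4 = -6 - 24 = -30
j: 6·(-7) - 2·3 = -42 - 6 = -48
k: 2·4 - (-2)·(-7) = 8 - 14 = -6
d × e = (-30, -48, -6)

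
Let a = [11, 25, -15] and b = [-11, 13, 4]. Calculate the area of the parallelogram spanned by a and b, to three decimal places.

525.728

i: 25·4 - (-15)·13 = 100 - (-195) = 295
j: (-15)·(-11) - 11·4 = 165 - 44 = 121
k: 11·13 - 25·(-11) = 143 - (-275) = 418
a × b = (295, 121, 418)
|a × b| = √(295² + 121² + 418²) = √276390 ≈ 525.7281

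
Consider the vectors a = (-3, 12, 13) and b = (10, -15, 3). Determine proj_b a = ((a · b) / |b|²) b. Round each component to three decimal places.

(-5.120, 7.680, -1.536)

a · b = (-3)·10 + 12·(-15) + 13·3 = -30 - 180 + 39 = -171
|b|² = 100 + 225 + 9 = 334
proj_b a = (-171/334) · (10, -15, 3) ≈ (-5.120, 7.680, -1.536)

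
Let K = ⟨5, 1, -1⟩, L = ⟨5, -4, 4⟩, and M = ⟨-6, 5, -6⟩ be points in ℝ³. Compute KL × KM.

KL = (0, -5, 5)
KM = (-11, 4, -5)
i: (-5)·(-5) - 5·4 = 25 - 20 = 5
j: 5·(-11) - 0·(-5) = -55 - 0 = -55
k: 0·4 - (-5)·(-11) = 0 - 55 = -55
KL × KM = (5, -55, -55)

(5, -55, -55)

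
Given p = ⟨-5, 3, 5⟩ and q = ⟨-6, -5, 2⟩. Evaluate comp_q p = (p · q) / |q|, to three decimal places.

3.101

p · q = (-5)·(-6) + 3·(-5) + 5·2 = 30 - 15 + 10 = 25
|q| = √(36 + 25 + 4) = √65 ≈ 8.0623
comp_q p = 25 / √65 ≈ 3.101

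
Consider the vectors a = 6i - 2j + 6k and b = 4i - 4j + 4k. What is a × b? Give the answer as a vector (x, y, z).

i: (-2)·4 - 6·(-4) = -8 - (-24) = 16
j: 6·4 - 6·4 = 24 - 24 = 0
k: 6·(-4) - (-2)·4 = -24 - (-8) = -16
a × b = (16, 0, -16)

(16, 0, -16)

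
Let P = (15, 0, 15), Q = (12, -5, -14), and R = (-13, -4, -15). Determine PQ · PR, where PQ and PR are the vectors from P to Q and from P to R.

974

PQ = Q − P = (-3, -5, -29)
PR = R − P = (-28, -4, -30)
PQ · PR = (-3)·(-28) + (-5)·(-4) + (-29)·(-30) = 84 + 20 + 870 = 974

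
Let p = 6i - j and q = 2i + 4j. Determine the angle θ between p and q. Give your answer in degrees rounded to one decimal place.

p · q = 6·2 + (-1)·4 = 12 - 4 = 8
|p|² = 36 + 1 = 37,  |p| = √37 ≈ 6.082763
|q|² = 4 + 16 = 20,  |q| = √20 ≈ 4.472136
cos θ = 8 / (6.082763 · 4.472136) ≈ 0.29409
θ = arccos(0.29409) ≈ 72.9°

72.9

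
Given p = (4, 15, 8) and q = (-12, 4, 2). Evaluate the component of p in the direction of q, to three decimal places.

p · q = 4·(-12) + 15·4 + 8·2 = -48 + 60 + 16 = 28
|q| = √(144 + 16 + 4) = √164 ≈ 12.8062
comp_q p = 28 / √164 ≈ 2.186

2.186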